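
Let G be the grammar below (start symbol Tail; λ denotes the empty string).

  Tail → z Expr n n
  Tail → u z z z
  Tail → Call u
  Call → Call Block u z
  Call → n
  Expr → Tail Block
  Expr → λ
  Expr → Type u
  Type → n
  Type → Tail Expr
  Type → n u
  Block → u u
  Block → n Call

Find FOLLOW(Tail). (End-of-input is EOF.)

Tail is the start symbol, so EOF ∈ FOLLOW(Tail).
In Expr → Tail Block: add FIRST(Block) = { n, u }.
In Type → Tail Expr: add FIRST(Expr)\{λ} = { n, u, z }.
  Since Expr is nullable, also add FOLLOW(Type) = { u }.
Union: FOLLOW(Tail) = { EOF, n, u, z }.

{ EOF, n, u, z }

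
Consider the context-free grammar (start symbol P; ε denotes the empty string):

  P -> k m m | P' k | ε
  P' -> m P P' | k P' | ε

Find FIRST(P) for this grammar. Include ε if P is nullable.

P -> k m m contributes {k}.
From P -> P' k: P' nullable, take FIRST(P') ∪ {k} = { k, m }.
P -> ε contributes ε.
Union: FIRST(P) = { k, m, ε }.

{ k, m, ε }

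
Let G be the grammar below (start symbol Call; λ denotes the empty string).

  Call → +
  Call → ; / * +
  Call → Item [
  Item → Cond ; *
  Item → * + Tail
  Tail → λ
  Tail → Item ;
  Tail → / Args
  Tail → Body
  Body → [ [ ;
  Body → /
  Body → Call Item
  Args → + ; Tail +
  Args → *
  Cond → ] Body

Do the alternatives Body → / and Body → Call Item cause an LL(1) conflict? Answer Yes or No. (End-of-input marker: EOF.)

FIRST(/) = { / } and FIRST(Call Item) = { *, +, ;, ] }.
The FIRST sets are disjoint and neither alternative is nullable — no conflict.

No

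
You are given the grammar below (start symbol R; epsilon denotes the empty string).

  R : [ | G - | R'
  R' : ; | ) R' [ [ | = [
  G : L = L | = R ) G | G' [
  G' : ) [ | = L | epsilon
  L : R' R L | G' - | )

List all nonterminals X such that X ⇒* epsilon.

{ G' }

Directly nullable (have an epsilon-production): G'.
No other nonterminal has a production whose RHS symbols are all nullable.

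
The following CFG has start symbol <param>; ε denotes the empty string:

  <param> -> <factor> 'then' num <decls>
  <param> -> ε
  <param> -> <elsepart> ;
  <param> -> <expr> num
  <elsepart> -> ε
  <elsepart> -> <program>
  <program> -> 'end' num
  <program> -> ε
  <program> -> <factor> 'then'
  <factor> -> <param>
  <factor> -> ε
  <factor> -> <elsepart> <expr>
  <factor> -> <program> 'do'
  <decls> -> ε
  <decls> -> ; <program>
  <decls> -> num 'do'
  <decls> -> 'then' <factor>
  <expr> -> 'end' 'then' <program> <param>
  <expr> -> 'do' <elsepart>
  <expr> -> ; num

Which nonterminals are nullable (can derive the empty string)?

{ <decls>, <elsepart>, <factor>, <param>, <program> }

Directly nullable (have an ε-production): <param>, <elsepart>, <program>, <factor>, <decls>.
No other nonterminal has a production whose RHS symbols are all nullable.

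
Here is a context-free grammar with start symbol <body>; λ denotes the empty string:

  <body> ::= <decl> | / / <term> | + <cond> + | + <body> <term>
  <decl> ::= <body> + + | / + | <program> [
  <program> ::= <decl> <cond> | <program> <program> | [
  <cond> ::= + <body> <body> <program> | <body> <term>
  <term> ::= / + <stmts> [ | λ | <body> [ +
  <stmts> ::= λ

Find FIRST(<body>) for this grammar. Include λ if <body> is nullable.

{ +, /, [ }

From <body> ::= <decl>: add FIRST(<decl>) = { +, /, [ }.
<body> ::= / / <term> contributes {/}.
<body> ::= + <cond> + contributes {+}.
<body> ::= + <body> <term> contributes {+}.
Union: FIRST(<body>) = { +, /, [ }.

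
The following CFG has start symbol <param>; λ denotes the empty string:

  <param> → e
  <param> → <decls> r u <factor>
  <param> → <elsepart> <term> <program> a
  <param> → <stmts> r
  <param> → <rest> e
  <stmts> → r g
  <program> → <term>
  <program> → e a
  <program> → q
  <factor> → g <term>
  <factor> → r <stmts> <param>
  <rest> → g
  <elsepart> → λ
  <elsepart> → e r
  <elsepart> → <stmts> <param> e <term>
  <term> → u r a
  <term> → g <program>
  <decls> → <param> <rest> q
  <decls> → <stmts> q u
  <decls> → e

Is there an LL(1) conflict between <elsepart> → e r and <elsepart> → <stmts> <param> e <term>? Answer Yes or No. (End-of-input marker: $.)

FIRST(e r) = { e } and FIRST(<stmts> <param> e <term>) = { r }.
The FIRST sets are disjoint and neither alternative is nullable — no conflict.

No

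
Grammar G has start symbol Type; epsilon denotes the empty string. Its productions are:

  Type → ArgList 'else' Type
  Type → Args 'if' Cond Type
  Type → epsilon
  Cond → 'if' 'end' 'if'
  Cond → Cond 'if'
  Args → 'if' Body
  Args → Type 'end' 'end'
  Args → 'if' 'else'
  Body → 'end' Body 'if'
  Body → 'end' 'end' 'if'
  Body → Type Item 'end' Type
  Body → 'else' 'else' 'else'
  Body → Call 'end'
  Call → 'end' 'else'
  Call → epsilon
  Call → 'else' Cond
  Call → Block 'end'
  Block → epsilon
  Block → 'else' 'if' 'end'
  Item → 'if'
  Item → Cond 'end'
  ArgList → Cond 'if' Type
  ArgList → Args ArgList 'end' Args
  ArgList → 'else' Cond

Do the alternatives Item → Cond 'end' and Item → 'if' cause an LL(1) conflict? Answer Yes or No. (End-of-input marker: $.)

FIRST(Cond 'end') = { 'if' } and FIRST('if') = { 'if' }.
Both contain 'if', so the two alternatives are not disjoint — LL(1) conflict.

Yes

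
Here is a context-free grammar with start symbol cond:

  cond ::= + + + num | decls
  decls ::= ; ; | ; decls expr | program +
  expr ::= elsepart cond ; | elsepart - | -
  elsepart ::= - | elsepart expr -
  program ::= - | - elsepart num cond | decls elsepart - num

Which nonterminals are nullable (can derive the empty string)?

{ } (none)

No nonterminal has an empty production or an RHS whose symbols are all nullable.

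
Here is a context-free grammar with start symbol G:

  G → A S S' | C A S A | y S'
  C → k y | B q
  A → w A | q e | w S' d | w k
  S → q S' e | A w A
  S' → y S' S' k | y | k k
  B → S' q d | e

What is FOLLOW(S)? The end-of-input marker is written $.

In G → A S S': add FIRST(S') = { k, y }.
In G → C A S A: add FIRST(A) = { q, w }.
Union: FOLLOW(S) = { k, q, w, y }.

{ k, q, w, y }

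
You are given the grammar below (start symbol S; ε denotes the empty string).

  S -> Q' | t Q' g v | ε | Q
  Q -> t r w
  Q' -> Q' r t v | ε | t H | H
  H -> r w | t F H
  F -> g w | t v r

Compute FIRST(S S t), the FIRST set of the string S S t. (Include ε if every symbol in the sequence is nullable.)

{ r, t }

Add FIRST(S)\{ε} = { r, t }; S is nullable, continue.
Add FIRST(S)\{ε} = { r, t }; S is nullable, continue.
t is a terminal; add {t} and stop.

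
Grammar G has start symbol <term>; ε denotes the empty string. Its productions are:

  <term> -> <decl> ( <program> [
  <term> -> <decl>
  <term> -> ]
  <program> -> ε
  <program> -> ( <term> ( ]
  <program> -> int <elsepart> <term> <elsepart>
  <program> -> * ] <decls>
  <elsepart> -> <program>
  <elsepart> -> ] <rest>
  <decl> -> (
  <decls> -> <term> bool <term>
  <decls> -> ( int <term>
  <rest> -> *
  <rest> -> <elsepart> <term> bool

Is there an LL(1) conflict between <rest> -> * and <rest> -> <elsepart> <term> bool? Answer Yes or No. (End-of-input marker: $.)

Yes

FIRST(*) = { * } and FIRST(<elsepart> <term> bool) = { (, *, ], int }.
Both contain *, so the two alternatives are not disjoint — LL(1) conflict.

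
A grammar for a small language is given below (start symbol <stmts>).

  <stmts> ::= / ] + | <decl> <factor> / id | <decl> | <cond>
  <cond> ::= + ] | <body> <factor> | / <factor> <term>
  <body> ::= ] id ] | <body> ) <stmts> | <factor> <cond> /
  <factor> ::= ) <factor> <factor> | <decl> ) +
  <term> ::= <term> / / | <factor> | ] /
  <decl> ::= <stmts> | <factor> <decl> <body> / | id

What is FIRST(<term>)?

{ ), +, /, ], id }

From <term> ::= <term> / /: add FIRST(<term>) = { ), +, /, ], id }.
From <term> ::= <factor>: add FIRST(<factor>) = { ), +, /, ], id }.
<term> ::= ] / contributes {]}.
Union: FIRST(<term>) = { ), +, /, ], id }.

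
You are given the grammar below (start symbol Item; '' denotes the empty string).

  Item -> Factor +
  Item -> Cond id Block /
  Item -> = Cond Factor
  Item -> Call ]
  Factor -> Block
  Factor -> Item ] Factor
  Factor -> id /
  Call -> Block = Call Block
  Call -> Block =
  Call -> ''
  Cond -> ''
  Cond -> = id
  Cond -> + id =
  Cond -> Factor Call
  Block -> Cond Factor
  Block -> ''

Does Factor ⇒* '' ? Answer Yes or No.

Yes

Factor -> Block and each of Block is nullable, so Factor ⇒* ''.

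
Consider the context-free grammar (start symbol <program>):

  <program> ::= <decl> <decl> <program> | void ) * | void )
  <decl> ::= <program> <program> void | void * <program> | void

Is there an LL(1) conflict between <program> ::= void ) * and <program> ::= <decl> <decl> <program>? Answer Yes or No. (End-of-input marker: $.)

FIRST(void ) *) = { void } and FIRST(<decl> <decl> <program>) = { void }.
Both contain void, so the two alternatives are not disjoint — LL(1) conflict.

Yes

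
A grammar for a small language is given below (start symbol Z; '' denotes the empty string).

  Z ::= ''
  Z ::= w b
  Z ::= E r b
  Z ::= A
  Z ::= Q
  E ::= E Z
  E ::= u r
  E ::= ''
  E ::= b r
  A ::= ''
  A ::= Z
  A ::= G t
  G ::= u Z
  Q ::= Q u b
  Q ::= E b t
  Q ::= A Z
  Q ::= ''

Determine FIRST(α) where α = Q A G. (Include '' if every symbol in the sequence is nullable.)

{ b, r, u, w }

Add FIRST(Q)\{''} = { b, r, u, w }; Q is nullable, continue.
Add FIRST(A)\{''} = { b, r, u, w }; A is nullable, continue.
Add FIRST(G) = { u }; G is not nullable, stop.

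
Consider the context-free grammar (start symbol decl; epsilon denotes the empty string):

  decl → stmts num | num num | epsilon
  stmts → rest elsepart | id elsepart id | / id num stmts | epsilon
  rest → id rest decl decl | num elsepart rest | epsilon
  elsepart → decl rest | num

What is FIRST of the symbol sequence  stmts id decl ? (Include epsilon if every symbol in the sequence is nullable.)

{ /, id, num }

Add FIRST(stmts)\{epsilon} = { /, id, num }; stmts is nullable, continue.
id is a terminal; add {id} and stop.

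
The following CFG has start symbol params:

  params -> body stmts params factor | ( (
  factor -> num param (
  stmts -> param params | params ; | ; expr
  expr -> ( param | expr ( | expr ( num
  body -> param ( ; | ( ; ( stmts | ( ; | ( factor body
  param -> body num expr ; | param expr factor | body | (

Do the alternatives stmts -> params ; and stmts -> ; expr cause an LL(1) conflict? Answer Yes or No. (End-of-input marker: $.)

No

FIRST(params ;) = { ( } and FIRST(; expr) = { ; }.
The FIRST sets are disjoint and neither alternative is nullable — no conflict.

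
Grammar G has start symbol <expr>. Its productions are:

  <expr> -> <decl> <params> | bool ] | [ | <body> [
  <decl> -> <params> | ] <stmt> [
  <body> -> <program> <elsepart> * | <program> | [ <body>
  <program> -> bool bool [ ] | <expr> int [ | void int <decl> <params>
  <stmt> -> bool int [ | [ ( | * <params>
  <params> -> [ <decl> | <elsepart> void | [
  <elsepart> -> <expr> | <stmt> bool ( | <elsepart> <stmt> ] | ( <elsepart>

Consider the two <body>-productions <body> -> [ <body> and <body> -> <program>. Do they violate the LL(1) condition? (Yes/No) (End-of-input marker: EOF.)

FIRST([ <body>) = { [ } and FIRST(<program>) = { (, *, [, ], bool, void }.
Both contain [, so the two alternatives are not disjoint — LL(1) conflict.

Yes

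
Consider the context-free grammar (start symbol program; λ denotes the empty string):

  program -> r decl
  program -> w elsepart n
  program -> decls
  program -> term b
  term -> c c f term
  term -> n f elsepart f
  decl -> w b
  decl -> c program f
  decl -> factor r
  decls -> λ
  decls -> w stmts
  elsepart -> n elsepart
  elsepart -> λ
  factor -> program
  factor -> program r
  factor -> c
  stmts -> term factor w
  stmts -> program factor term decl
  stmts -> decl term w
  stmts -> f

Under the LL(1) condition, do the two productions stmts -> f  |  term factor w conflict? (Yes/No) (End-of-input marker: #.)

No

FIRST(f) = { f } and FIRST(term factor w) = { c, n }.
The FIRST sets are disjoint and neither alternative is nullable — no conflict.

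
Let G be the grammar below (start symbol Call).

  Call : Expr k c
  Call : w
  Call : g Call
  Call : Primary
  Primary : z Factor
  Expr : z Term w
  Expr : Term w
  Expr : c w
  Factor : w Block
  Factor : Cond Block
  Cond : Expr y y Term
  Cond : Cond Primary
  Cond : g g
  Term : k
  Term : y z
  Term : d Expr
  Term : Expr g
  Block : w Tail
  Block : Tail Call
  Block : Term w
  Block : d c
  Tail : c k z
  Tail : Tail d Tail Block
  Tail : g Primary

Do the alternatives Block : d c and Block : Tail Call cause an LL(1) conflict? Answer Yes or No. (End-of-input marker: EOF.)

FIRST(d c) = { d } and FIRST(Tail Call) = { c, g }.
The FIRST sets are disjoint and neither alternative is nullable — no conflict.

No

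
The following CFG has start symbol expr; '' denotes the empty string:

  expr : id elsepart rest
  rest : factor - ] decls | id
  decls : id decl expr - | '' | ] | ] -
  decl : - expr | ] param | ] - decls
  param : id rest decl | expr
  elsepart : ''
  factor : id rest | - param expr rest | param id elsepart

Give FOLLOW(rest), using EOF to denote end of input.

{ EOF, -, ], id }

In expr : id elsepart rest: rest is at the end, add FOLLOW(expr) = { EOF, -, id }.
In param : id rest decl: add FIRST(decl) = { -, ] }.
In factor : id rest: rest is at the end, add FOLLOW(factor) = { - }.
In factor : - param expr rest: rest is at the end, add FOLLOW(factor) = { - }.
Union: FOLLOW(rest) = { EOF, -, ], id }.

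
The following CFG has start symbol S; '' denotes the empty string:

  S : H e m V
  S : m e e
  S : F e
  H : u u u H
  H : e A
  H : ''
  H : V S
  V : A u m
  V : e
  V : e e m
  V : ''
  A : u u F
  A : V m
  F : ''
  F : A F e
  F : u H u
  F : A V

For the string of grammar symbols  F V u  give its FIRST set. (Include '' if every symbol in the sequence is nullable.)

{ e, m, u }

Add FIRST(F)\{''} = { e, m, u }; F is nullable, continue.
Add FIRST(V)\{''} = { e, m, u }; V is nullable, continue.
u is a terminal; add {u} and stop.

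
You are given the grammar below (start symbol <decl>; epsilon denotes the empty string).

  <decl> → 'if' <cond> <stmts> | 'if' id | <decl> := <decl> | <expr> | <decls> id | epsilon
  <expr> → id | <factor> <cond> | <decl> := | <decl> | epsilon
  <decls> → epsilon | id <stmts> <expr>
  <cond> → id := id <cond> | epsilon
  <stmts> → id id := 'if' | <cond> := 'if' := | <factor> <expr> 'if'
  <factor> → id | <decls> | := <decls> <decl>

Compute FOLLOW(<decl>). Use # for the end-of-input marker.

{ #, 'if', :=, id }

<decl> is the start symbol, so # ∈ FOLLOW(<decl>).
In <decl> → <decl> := <decl>: add FIRST(:= <decl>) = { := }.
In <decl> → <decl> := <decl>: <decl> is at the end, add FOLLOW(<decl>) = { #, 'if', :=, id }.
In <expr> → <decl> :=: add FIRST(:=) = { := }.
In <expr> → <decl>: <decl> is at the end, add FOLLOW(<expr>) = { #, 'if', :=, id }.
In <factor> → := <decls> <decl>: <decl> is at the end, add FOLLOW(<factor>) = { #, 'if', :=, id }.
Union: FOLLOW(<decl>) = { #, 'if', :=, id }.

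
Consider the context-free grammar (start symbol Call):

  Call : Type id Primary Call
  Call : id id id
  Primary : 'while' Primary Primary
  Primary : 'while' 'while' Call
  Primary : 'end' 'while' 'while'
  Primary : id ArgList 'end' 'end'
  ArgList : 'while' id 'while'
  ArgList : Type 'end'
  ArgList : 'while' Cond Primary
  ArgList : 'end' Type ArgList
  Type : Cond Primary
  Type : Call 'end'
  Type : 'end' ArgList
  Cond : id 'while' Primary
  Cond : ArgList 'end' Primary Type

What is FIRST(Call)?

{ 'end', 'while', id }

From Call : Type id Primary Call: add FIRST(Type) = { 'end', 'while', id }.
Call : id id id contributes {id}.
Union: FIRST(Call) = { 'end', 'while', id }.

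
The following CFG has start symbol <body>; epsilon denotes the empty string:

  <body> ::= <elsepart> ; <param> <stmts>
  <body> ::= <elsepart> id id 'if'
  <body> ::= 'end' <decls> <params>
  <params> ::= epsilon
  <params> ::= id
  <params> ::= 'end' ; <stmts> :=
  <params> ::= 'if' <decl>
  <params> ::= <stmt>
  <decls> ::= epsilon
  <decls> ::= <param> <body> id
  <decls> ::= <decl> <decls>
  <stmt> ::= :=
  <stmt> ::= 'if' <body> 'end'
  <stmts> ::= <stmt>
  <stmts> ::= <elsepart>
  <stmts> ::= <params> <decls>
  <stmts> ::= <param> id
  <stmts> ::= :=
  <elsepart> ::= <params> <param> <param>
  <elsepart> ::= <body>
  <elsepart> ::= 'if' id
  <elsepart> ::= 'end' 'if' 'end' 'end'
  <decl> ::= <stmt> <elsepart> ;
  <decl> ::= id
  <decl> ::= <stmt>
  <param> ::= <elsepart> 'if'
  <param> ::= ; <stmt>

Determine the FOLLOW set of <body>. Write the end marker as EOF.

<body> is the start symbol, so EOF ∈ FOLLOW(<body>).
In <decls> ::= <param> <body> id: add FIRST(id) = { id }.
In <stmt> ::= 'if' <body> 'end': add FIRST('end') = { 'end' }.
In <elsepart> ::= <body>: <body> is at the end, add FOLLOW(<elsepart>) = { EOF, 'end', 'if', :=, ;, id }.
Union: FOLLOW(<body>) = { EOF, 'end', 'if', :=, ;, id }.

{ EOF, 'end', 'if', :=, ;, id }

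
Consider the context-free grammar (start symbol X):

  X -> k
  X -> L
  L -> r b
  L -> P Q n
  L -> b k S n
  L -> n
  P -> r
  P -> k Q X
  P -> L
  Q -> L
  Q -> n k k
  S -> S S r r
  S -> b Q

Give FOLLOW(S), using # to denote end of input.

{ b, n, r }

In L -> b k S n: add FIRST(n) = { n }.
In S -> S S r r: add FIRST(S r r) = { b }.
In S -> S S r r: add FIRST(r r) = { r }.
Union: FOLLOW(S) = { b, n, r }.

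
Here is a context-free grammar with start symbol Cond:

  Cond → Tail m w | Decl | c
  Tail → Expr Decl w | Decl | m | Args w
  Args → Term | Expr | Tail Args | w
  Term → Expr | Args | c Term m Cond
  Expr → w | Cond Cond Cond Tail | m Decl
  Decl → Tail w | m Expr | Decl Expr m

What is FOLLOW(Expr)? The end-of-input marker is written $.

{ $, c, m, w }

In Tail → Expr Decl w: add FIRST(Decl w) = { c, m, w }.
In Args → Expr: Expr is at the end, add FOLLOW(Args) = { m, w }.
In Term → Expr: Expr is at the end, add FOLLOW(Term) = { m, w }.
In Decl → m Expr: Expr is at the end, add FOLLOW(Decl) = { $, c, m, w }.
In Decl → Decl Expr m: add FIRST(m) = { m }.
Union: FOLLOW(Expr) = { $, c, m, w }.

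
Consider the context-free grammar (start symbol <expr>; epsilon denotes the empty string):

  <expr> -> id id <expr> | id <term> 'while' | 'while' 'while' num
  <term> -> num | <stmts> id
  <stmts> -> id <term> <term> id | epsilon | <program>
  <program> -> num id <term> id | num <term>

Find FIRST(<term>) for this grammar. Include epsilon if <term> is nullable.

<term> -> num contributes {num}.
From <term> -> <stmts> id: <stmts> nullable, take FIRST(<stmts>) ∪ {id} = { id, num }.
Union: FIRST(<term>) = { id, num }.

{ id, num }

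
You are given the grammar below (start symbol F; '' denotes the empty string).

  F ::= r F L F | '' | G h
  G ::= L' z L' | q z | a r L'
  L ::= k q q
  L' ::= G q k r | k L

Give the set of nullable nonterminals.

Directly nullable (have an ''-production): F.
No other nonterminal has a production whose RHS symbols are all nullable.

{ F }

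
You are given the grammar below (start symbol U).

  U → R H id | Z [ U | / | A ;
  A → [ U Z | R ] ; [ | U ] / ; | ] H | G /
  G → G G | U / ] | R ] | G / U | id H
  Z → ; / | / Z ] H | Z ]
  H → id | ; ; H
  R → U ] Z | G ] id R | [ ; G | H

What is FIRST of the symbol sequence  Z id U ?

{ /, ; }

Add FIRST(Z) = { /, ; }; Z is not nullable, stop.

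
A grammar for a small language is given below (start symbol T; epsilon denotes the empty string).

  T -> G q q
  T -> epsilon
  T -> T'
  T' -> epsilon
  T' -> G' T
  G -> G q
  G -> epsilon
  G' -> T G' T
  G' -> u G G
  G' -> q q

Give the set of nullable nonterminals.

{ G, T, T' }

Directly nullable (have an epsilon-production): T, T', G.
No other nonterminal has a production whose RHS symbols are all nullable.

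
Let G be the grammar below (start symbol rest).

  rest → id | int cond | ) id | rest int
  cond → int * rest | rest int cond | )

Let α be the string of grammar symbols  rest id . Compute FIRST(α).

{ ), id, int }

Add FIRST(rest) = { ), id, int }; rest is not nullable, stop.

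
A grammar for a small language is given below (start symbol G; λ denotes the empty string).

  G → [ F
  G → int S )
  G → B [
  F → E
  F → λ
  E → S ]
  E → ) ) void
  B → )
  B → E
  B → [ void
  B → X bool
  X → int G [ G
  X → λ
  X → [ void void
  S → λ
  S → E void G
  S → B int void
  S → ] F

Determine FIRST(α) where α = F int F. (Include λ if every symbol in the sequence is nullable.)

{ ), [, ], bool, int }

Add FIRST(F)\{λ} = { ), [, ], bool, int }; F is nullable, continue.
int is a terminal; add {int} and stop.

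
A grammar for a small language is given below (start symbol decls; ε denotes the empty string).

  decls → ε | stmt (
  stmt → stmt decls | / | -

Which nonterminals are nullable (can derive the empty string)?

Directly nullable (have an ε-production): decls.
No other nonterminal has a production whose RHS symbols are all nullable.

{ decls }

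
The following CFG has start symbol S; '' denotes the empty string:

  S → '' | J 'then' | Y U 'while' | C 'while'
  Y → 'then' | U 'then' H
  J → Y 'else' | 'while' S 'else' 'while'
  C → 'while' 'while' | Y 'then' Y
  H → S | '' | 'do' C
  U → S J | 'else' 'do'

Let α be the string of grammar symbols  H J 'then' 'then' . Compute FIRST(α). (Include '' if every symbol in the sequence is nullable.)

Add FIRST(H)\{''} = { 'do', 'else', 'then', 'while' }; H is nullable, continue.
Add FIRST(J) = { 'else', 'then', 'while' }; J is not nullable, stop.

{ 'do', 'else', 'then', 'while' }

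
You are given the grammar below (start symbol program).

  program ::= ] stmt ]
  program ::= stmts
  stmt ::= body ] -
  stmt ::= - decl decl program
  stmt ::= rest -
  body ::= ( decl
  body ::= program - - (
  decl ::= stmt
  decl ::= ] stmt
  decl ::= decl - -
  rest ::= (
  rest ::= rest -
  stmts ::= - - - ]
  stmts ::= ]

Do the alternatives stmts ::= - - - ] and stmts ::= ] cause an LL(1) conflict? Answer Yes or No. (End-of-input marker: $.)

FIRST(- - - ]) = { - } and FIRST(]) = { ] }.
The FIRST sets are disjoint and neither alternative is nullable — no conflict.

No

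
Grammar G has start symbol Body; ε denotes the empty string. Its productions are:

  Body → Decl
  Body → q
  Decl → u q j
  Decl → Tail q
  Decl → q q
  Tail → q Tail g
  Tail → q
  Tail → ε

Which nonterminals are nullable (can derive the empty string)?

Directly nullable (have an ε-production): Tail.
No other nonterminal has a production whose RHS symbols are all nullable.

{ Tail }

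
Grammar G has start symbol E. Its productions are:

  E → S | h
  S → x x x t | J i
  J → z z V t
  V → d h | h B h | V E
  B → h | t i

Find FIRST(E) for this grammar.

From E → S: add FIRST(S) = { x, z }.
E → h contributes {h}.
Union: FIRST(E) = { h, x, z }.

{ h, x, z }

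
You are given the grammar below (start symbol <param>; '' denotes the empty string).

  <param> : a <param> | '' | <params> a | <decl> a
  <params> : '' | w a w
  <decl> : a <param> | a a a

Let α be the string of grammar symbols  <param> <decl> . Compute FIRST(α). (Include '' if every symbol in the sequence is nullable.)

{ a, w }

Add FIRST(<param>)\{''} = { a, w }; <param> is nullable, continue.
Add FIRST(<decl>) = { a }; <decl> is not nullable, stop.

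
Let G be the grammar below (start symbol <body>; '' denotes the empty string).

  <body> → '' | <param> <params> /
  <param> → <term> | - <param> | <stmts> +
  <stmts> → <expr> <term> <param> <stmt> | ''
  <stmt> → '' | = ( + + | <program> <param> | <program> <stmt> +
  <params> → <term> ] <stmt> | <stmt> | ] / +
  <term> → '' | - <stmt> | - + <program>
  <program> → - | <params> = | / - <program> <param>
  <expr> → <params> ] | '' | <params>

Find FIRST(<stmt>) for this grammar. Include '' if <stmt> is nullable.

<stmt> → '' contributes ''.
<stmt> → = ( + + contributes {=}.
From <stmt> → <program> <param>: add FIRST(<program>) = { -, /, =, ] }.
From <stmt> → <program> <stmt> +: add FIRST(<program>) = { -, /, =, ] }.
Union: FIRST(<stmt>) = { -, /, =, ], '' }.

{ -, /, =, ], '' }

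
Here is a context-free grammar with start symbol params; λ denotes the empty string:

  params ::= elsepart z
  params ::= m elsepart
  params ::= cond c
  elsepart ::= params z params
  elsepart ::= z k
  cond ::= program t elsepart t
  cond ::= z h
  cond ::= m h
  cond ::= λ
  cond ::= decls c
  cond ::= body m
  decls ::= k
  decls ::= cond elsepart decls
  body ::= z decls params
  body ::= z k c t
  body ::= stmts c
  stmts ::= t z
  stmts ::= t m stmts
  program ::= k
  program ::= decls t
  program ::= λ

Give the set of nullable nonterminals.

Directly nullable (have an λ-production): cond, program.
No other nonterminal has a production whose RHS symbols are all nullable.

{ cond, program }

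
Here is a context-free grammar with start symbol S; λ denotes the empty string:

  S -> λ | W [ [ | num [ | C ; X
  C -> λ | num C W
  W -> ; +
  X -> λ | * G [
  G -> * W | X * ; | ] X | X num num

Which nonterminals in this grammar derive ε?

Directly nullable (have an λ-production): S, C, X.
No other nonterminal has a production whose RHS symbols are all nullable.

{ C, S, X }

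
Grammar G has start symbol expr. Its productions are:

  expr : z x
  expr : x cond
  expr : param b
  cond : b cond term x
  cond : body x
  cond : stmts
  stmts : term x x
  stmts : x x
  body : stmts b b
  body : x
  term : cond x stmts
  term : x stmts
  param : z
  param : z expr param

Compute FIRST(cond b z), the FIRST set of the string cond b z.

Add FIRST(cond) = { b, x }; cond is not nullable, stop.

{ b, x }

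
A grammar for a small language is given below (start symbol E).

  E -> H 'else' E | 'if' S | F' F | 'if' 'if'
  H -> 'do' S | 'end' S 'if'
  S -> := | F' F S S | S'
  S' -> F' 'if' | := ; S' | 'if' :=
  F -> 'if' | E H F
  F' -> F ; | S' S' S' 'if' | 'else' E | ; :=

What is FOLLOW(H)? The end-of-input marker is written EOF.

In E -> H 'else' E: add FIRST('else' E) = { 'else' }.
In F -> E H F: add FIRST(F) = { 'do', 'else', 'end', 'if', :=, ; }.
Union: FOLLOW(H) = { 'do', 'else', 'end', 'if', :=, ; }.

{ 'do', 'else', 'end', 'if', :=, ; }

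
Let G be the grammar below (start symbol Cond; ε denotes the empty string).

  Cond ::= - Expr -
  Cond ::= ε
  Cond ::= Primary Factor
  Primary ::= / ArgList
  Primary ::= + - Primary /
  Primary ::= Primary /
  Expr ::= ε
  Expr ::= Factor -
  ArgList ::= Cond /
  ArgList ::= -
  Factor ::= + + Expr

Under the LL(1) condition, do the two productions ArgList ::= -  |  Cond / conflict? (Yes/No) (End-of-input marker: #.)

FIRST(-) = { - } and FIRST(Cond /) = { +, -, / }.
Both contain -, so the two alternatives are not disjoint — LL(1) conflict.

Yes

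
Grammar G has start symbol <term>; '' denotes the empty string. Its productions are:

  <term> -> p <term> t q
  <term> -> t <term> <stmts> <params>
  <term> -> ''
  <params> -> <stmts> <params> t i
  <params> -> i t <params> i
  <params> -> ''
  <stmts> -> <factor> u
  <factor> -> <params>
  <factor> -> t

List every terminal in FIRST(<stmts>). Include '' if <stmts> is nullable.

From <stmts> -> <factor> u: <factor> nullable, take FIRST(<factor>) ∪ {u} = { i, t, u }.
Union: FIRST(<stmts>) = { i, t, u }.

{ i, t, u }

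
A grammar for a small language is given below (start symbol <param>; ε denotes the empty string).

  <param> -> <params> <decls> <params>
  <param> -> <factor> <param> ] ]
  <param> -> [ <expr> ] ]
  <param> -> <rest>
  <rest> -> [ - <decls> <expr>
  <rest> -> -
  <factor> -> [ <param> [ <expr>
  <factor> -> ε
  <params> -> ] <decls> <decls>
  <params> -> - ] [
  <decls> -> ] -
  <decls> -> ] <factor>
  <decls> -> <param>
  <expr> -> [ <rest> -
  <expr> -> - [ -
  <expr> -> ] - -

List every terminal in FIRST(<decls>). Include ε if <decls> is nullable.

<decls> -> ] - contributes {]}.
<decls> -> ] <factor> contributes {]}.
From <decls> -> <param>: add FIRST(<param>) = { -, [, ] }.
Union: FIRST(<decls>) = { -, [, ] }.

{ -, [, ] }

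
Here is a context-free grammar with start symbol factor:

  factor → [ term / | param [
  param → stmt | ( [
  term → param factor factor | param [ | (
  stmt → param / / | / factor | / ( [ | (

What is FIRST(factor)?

factor → [ term / contributes {[}.
From factor → param [: add FIRST(param) = { (, / }.
Union: FIRST(factor) = { (, /, [ }.

{ (, /, [ }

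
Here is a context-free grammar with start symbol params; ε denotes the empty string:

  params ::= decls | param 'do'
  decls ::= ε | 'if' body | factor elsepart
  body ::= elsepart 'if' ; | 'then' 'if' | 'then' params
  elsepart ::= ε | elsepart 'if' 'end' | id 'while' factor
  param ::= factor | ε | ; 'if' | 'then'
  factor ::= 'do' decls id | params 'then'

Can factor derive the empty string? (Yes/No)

Nullable nonterminals: decls, elsepart, param, params.
No production of factor has an RHS whose symbols are all nullable, so factor is not nullable.

No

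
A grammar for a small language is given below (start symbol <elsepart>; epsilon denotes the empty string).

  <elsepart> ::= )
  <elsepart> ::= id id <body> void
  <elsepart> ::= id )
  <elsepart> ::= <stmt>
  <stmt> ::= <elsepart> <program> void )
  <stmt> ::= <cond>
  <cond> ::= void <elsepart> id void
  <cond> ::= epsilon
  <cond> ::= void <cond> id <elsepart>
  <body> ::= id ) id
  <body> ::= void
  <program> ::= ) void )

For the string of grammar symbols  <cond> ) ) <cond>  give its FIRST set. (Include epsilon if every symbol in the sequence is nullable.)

Add FIRST(<cond>)\{epsilon} = { void }; <cond> is nullable, continue.
) is a terminal; add {)} and stop.

{ ), void }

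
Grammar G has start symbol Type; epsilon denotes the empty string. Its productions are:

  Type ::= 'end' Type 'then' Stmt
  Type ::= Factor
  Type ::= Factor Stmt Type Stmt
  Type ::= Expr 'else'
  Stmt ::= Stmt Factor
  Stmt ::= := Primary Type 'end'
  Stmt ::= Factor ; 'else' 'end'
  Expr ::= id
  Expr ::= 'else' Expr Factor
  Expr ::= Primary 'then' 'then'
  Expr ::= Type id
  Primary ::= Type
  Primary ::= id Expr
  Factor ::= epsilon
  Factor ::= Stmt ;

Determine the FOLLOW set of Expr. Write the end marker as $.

{ 'else', 'end', 'then', :=, ;, id }

In Type ::= Expr 'else': add FIRST('else') = { 'else' }.
In Expr ::= 'else' Expr Factor: add FIRST(Factor)\{epsilon} = { :=, ; }.
  Since Factor is nullable, also add FOLLOW(Expr) = { 'else', 'end', 'then', :=, ;, id }.
In Primary ::= id Expr: Expr is at the end, add FOLLOW(Primary) = { 'else', 'end', 'then', :=, ;, id }.
Union: FOLLOW(Expr) = { 'else', 'end', 'then', :=, ;, id }.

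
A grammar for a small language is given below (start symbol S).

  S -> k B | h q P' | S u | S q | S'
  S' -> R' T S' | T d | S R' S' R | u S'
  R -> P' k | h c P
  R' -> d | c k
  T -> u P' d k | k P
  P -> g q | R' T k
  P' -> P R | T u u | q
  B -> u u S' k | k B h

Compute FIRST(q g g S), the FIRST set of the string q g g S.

q is a terminal; add {q} and stop.

{ q }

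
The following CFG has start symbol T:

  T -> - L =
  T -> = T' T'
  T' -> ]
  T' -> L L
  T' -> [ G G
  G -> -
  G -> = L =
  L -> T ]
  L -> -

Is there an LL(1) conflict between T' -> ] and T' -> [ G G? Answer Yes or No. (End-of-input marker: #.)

No

FIRST(]) = { ] } and FIRST([ G G) = { [ }.
The FIRST sets are disjoint and neither alternative is nullable — no conflict.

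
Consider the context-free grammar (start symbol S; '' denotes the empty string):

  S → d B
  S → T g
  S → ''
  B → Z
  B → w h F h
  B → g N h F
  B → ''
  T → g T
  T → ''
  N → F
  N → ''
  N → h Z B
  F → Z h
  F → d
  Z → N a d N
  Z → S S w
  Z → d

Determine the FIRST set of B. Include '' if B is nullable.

{ a, d, g, h, w, '' }

From B → Z: add FIRST(Z) = { a, d, g, h, w }.
B → w h F h contributes {w}.
B → g N h F contributes {g}.
B → '' contributes ''.
Union: FIRST(B) = { a, d, g, h, w, '' }.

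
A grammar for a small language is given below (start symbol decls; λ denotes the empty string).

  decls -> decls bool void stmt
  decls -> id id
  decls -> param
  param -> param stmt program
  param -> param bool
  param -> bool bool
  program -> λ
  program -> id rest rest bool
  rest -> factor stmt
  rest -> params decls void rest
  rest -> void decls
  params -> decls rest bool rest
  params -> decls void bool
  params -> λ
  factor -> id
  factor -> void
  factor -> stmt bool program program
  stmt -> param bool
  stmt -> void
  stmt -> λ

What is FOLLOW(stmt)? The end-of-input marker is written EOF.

In decls -> decls bool void stmt: stmt is at the end, add FOLLOW(decls) = { EOF, bool, id, void }.
In param -> param stmt program: add FIRST(program)\{λ} = { id }.
  Since program is nullable, also add FOLLOW(param) = { EOF, bool, id, void }.
In rest -> factor stmt: stmt is at the end, add FOLLOW(rest) = { bool, id, void }.
In factor -> stmt bool program program: add FIRST(bool program program) = { bool }.
Union: FOLLOW(stmt) = { EOF, bool, id, void }.

{ EOF, bool, id, void }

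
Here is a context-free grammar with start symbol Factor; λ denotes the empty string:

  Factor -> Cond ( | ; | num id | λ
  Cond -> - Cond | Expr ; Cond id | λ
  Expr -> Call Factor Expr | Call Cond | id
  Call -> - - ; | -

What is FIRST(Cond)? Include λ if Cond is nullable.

{ -, id, λ }

Cond -> - Cond contributes {-}.
From Cond -> Expr ; Cond id: add FIRST(Expr) = { -, id }.
Cond -> λ contributes λ.
Union: FIRST(Cond) = { -, id, λ }.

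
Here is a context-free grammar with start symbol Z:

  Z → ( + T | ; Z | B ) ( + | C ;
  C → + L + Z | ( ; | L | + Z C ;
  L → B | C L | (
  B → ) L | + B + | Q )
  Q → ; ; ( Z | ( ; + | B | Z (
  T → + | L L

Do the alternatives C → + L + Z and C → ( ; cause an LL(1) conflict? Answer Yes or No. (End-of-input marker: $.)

No

FIRST(+ L + Z) = { + } and FIRST(( ;) = { ( }.
The FIRST sets are disjoint and neither alternative is nullable — no conflict.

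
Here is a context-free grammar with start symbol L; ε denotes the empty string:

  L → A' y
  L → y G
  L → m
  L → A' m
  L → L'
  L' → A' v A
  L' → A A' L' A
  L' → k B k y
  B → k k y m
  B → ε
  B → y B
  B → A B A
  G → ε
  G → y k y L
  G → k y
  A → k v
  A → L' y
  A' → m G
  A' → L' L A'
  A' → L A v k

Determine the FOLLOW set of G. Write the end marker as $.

{ $, k, m, v, y }

In L → y G: G is at the end, add FOLLOW(L) = { $, k, m, v, y }.
In A' → m G: G is at the end, add FOLLOW(A') = { k, m, v, y }.
Union: FOLLOW(G) = { $, k, m, v, y }.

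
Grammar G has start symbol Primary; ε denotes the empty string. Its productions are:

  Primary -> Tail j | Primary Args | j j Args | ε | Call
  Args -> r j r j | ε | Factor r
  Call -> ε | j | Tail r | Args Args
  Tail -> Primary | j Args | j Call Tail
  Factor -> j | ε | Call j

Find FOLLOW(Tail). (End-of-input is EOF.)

{ j, r }

In Primary -> Tail j: add FIRST(j) = { j }.
In Call -> Tail r: add FIRST(r) = { r }.
In Tail -> j Call Tail: Tail is at the end, add FOLLOW(Tail) = { j, r }.
Union: FOLLOW(Tail) = { j, r }.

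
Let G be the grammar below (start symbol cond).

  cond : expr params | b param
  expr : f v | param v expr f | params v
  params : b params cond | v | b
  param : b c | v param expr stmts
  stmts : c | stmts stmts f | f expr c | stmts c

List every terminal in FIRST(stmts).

stmts : c contributes {c}.
From stmts : stmts stmts f: add FIRST(stmts) = { c, f }.
stmts : f expr c contributes {f}.
From stmts : stmts c: add FIRST(stmts) = { c, f }.
Union: FIRST(stmts) = { c, f }.

{ c, f }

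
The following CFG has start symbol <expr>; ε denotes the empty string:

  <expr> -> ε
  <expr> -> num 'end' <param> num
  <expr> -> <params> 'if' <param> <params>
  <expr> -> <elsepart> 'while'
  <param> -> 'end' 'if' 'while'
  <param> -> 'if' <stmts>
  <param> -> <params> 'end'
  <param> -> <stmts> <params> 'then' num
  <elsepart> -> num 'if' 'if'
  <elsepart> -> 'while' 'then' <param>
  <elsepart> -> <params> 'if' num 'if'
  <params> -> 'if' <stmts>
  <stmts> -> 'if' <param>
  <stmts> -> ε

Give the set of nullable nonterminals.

Directly nullable (have an ε-production): <expr>, <stmts>.
No other nonterminal has a production whose RHS symbols are all nullable.

{ <expr>, <stmts> }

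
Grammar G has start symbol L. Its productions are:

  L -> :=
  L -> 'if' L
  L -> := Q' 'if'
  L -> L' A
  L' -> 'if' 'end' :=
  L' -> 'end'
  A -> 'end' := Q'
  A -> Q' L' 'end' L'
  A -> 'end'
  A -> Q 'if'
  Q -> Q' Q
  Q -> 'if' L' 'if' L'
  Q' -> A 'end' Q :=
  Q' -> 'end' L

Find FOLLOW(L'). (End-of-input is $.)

In L -> L' A: add FIRST(A) = { 'end', 'if' }.
In A -> Q' L' 'end' L': add FIRST('end' L') = { 'end' }.
In A -> Q' L' 'end' L': L' is at the end, add FOLLOW(A) = { $, 'end', 'if' }.
In Q -> 'if' L' 'if' L': add FIRST('if' L') = { 'if' }.
In Q -> 'if' L' 'if' L': L' is at the end, add FOLLOW(Q) = { 'if', := }.
Union: FOLLOW(L') = { $, 'end', 'if', := }.

{ $, 'end', 'if', := }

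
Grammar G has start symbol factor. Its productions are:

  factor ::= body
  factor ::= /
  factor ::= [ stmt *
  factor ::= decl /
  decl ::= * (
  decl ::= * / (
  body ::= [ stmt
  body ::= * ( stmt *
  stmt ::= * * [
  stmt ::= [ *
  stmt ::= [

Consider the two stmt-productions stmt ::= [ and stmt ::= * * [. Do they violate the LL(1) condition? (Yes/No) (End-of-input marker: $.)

FIRST([) = { [ } and FIRST(* * [) = { * }.
The FIRST sets are disjoint and neither alternative is nullable — no conflict.

No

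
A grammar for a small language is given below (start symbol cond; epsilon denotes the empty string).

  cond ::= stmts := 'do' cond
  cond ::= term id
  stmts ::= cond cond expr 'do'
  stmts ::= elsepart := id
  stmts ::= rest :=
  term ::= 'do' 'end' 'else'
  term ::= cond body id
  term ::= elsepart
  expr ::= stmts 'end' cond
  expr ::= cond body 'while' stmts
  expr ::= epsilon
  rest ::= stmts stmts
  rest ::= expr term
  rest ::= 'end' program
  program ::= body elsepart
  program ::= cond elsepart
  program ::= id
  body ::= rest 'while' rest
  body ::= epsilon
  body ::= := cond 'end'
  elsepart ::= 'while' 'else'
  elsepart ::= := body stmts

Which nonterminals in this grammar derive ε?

{ body, expr }

Directly nullable (have an epsilon-production): expr, body.
No other nonterminal has a production whose RHS symbols are all nullable.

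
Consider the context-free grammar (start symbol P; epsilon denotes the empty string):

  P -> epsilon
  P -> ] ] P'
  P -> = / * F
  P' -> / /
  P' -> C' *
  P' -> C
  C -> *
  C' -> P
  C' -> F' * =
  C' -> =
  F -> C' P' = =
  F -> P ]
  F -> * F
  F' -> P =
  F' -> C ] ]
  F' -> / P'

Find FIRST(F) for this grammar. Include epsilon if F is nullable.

{ *, /, =, ] }

From F -> C' P' = =: C' nullable, take FIRST(C') ∪ FIRST(P') = { *, /, =, ] }.
From F -> P ]: P nullable, take FIRST(P) ∪ {]} = { =, ] }.
F -> * F contributes {*}.
Union: FIRST(F) = { *, /, =, ] }.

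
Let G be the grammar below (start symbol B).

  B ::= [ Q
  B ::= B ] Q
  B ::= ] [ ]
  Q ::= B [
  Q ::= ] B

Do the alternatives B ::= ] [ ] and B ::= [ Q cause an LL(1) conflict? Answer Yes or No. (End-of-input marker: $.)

No

FIRST(] [ ]) = { ] } and FIRST([ Q) = { [ }.
The FIRST sets are disjoint and neither alternative is nullable — no conflict.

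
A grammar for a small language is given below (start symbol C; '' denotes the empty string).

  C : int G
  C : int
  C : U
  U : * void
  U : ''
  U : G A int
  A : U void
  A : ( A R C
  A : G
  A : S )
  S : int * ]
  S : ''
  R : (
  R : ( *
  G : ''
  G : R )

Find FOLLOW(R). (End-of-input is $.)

{ (, ), *, int, void }

In A : ( A R C: add FIRST(C)\{''} = { (, ), *, int, void }.
  Since C is nullable, also add FOLLOW(A) = { (, int }.
In G : R ): add FIRST()) = { ) }.
Union: FOLLOW(R) = { (, ), *, int, void }.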